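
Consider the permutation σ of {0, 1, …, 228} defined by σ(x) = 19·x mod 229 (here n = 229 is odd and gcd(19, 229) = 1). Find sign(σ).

+1

Orbit of 129 under x↦19x: [129, 161, 82, 184, 61, 14, 37]… (length divides ord_229(19)).
The orbit structure of x ↦ 19x mod 229: 5 orbits of sizes [57, 57, 57, 57, 1].
Σ(ℓ_i−1) = 229−5 = 224; sign = (−1)^224 = +1.
The Jacobi symbol (19|229) = +1 (Zolotarev) agrees.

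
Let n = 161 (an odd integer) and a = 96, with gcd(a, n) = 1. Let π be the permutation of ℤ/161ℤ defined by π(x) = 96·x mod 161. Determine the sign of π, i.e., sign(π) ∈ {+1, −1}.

Orbit of 25 under x↦96x: [25, 146, 9, 59, 29, 47, 4]… (length divides ord_161(96)).
Cycle lengths of π_96 on ℤ/161ℤ: [66, 66, 11, 11, 6, 1]; 6 cycles in total.
sign(π) = (−1)^{n − #cycles} = (−1)^{161−6} = (−1)^155 = -1.
Via Zolotarev, sign(π_{96}) = (96|161) = -1.

-1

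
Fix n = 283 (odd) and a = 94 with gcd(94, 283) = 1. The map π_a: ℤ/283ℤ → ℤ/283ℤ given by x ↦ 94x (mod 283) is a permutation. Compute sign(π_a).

Orbit of 143 under x↦94x: [143, 141, 236, 110, 152, 138, 237]… (length divides ord_283(94)).
Cycle type of π: 141×2 + 1; total 3 cycles.
3 cycles on 283: each ℓ→(−1)^(ℓ−1), product (−1)^280 = +1.

+1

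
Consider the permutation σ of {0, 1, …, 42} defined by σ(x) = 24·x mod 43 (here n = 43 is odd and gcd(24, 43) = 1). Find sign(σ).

+1

Start at x=21: 21 → 31 → 13 → 11 → 6 → 15 → 16 → … (one orbit).
Decompose π into cycles: lengths [21, 21, 1] (3 cycles, including the fixed point 0).
With 3 cycles on 43 points, sign = (−1)^{43−3} = +1.
Check: (24/43) = +1 by Zolotarev.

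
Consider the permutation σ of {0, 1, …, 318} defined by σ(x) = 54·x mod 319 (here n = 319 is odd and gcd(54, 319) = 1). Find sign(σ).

-1

Trace 210: π^k(210) = [210, 175, 199, 219, 23, 285, 78] for k=0..6.
Cycle type of π: 14×20 + 7×4 + 2×5 + 1; total 30 cycles.
Σ(ℓ_i−1) = 319−30 = 289; sign = (−1)^289 = -1.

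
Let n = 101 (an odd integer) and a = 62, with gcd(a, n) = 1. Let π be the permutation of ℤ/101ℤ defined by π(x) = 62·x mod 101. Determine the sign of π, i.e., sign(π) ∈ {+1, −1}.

Trace 14: π^k(14) = [14, 60, 84, 57, 100, 39, 95] for k=0..6.
π_62 has 6 disjoint cycles with lengths [20, 20, 20, 20, 20, 1] on {0,…,100}.
6 cycles on 101: each ℓ→(−1)^(ℓ−1), product (−1)^95 = -1.

-1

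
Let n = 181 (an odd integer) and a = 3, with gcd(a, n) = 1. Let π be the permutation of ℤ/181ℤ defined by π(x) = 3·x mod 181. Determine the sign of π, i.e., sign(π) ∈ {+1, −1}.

+1

Trace 45: π^k(45) = [45, 135, 43, 129, 25, 75, 44] for k=0..6.
5 cycles of lengths [45, 45, 45, 45, 1].
5 cycles on 181: each ℓ→(−1)^(ℓ−1), product (−1)^176 = +1.
Via Zolotarev, sign(π_{3}) = (3|181) = +1.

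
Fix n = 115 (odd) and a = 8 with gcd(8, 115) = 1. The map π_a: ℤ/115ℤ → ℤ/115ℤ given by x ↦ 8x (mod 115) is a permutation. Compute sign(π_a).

Start at x=6: 6 → 48 → 39 → 82 → 81 → 73 → 9 → … (one orbit).
Decompose π into cycles: lengths [44, 44, 11, 11, 4, 1] (6 cycles, including the fixed point 0).
n − c = 115 − 6 = 109; sign = (−1)^109 = -1.
The Jacobi symbol (8|115) = -1 (Zolotarev) agrees.

-1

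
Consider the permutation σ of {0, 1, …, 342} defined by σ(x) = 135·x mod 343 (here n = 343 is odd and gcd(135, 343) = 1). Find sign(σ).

Orbit of 309 under x↦135x: [309, 212, 151, 148, 86, 291, 183]… (length divides ord_343(135)).
Cycle type of π: 147×2 + 21×2 + 3×2 + 1; total 7 cycles.
Σ(ℓ_i−1) = 343−7 = 336; sign = (−1)^336 = +1.
Check: (135/343) = +1 by Zolotarev.

+1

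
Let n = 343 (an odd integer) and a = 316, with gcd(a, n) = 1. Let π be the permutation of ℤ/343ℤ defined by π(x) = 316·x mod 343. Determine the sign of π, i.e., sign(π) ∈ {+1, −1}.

+1

Trace 302: π^k(302) = [302, 78, 295, 267, 337, 162, 85] for k=0..6.
The orbit structure of x ↦ 316x mod 343: 19 orbits of sizes [49, 49, 49, 49, 49, 49, 7, 7, 7, 7, 7, 7, 1, 1, 1, 1, 1, 1, 1].
Σ(ℓ_i−1) = 343−19 = 324; sign = (−1)^324 = +1.
Check: (316/343) = +1 by Zolotarev.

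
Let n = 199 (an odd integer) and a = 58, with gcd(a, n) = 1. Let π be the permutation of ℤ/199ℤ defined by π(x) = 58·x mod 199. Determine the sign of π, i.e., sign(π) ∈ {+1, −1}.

Orbit of 43 under x↦58x: [43, 106, 178, 175, 1, 58, 180]… (length divides ord_199(58)).
Decompose π into cycles: lengths [9, 9, 9, 9, 9, 9, 9, 9, 9, 9, 9, 9, 9, 9, 9, 9, 9, 9, 9, 9, 9, 9, 1] (23 cycles, including the fixed point 0).
Σ(ℓ_i−1) = 199−23 = 176; sign = (−1)^176 = +1.
The Jacobi symbol (58|199) = +1 (Zolotarev) agrees.

+1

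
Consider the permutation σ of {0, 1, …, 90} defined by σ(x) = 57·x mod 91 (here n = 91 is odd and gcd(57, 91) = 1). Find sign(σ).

Start at x=1: 1 → 57 → 64 → 8 → 1 (one orbit).
Cycle type of π: 4×21 + 1×7; total 28 cycles.
With 28 cycles on 91 points, sign = (−1)^{91−28} = -1.
The Jacobi symbol (57|91) = -1 (Zolotarev) agrees.

-1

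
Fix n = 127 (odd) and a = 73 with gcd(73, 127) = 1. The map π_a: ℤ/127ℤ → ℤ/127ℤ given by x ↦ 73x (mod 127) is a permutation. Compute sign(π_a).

Trace 122: π^k(122) = [122, 16, 25, 47, 2, 19, 117] for k=0..6.
Decompose π into cycles: lengths [21, 21, 21, 21, 21, 21, 1] (7 cycles, including the fixed point 0).
7 cycles on 127: each ℓ→(−1)^(ℓ−1), product (−1)^120 = +1.

+1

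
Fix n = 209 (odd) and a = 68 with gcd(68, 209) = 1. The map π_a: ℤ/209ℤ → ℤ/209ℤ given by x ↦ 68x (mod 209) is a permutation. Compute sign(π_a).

Orbit of 39 under x↦68x: [39, 144, 178, 191, 30, 159, 153]… (length divides ord_209(68)).
π_68 has 14 disjoint cycles with lengths [30, 30, 30, 30, 30, 30, 10, 3, 3, 3, 3, 3, 3, 1] on {0,…,208}.
Σ(ℓ_i−1) = 209−14 = 195; sign = (−1)^195 = -1.

-1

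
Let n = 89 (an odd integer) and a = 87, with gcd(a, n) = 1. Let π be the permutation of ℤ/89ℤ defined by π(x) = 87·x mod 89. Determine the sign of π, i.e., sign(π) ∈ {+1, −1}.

+1

Trace 85: π^k(85) = [85, 8, 73, 32, 25, 39, 11] for k=0..6.
Cycle lengths of π_87 on ℤ/89ℤ: [22, 22, 22, 22, 1]; 5 cycles in total.
n − c = 89 − 5 = 84; sign = (−1)^84 = +1.
Via Zolotarev, sign(π_{87}) = (87|89) = +1.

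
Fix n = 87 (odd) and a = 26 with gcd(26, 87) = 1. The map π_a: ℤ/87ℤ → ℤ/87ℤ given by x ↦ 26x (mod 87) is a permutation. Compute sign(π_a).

Trace 68: π^k(68) = [68, 28, 32, 49, 56, 64, 11] for k=0..6.
Cycle type of π: 28×3 + 2 + 1; total 5 cycles.
sign(π) = (−1)^{n − #cycles} = (−1)^{87−5} = (−1)^82 = +1.
(26|87)_J = +1 (Zolotarev's lemma cross-check).

+1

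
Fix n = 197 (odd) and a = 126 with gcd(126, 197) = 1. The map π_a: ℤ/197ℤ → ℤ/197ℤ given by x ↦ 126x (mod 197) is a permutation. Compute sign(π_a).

Trace 68: π^k(68) = [68, 97, 8, 23, 140, 107, 86] for k=0..6.
π_126 has 2 disjoint cycles with lengths [196, 1] on {0,…,196}.
Σ(ℓ_i−1) = 197−2 = 195; sign = (−1)^195 = -1.
Zolotarev: (126|197) = -1, matching the cycle-count sign.

-1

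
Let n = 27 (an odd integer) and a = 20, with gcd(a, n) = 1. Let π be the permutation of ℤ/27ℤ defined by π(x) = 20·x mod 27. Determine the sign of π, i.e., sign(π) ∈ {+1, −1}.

Trace 26: π^k(26) = [26, 7, 5, 19, 2, 13, 17] for k=0..6.
Cycle lengths of π_20 on ℤ/27ℤ: [18, 6, 2, 1]; 4 cycles in total.
With 4 cycles on 27 points, sign = (−1)^{27−4} = -1.

-1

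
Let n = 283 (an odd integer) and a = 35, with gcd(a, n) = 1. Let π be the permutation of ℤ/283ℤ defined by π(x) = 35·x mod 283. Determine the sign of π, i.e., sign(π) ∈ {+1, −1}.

Orbit of 63 under x↦35x: [63, 224, 199, 173, 112, 241, 228]… (length divides ord_283(35)).
Cycle lengths of π_35 on ℤ/283ℤ: [282, 1]; 2 cycles in total.
sign(π) = (−1)^{n − #cycles} = (−1)^{283−2} = (−1)^281 = -1.
The Jacobi symbol (35|283) = -1 (Zolotarev) agrees.

-1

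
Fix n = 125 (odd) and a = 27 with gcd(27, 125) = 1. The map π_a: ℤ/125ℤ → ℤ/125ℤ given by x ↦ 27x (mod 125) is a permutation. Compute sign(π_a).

-1

Orbit of 89 under x↦27x: [89, 28, 6, 37, 124, 98, 21]… (length divides ord_125(27)).
The orbit structure of x ↦ 27x mod 125: 4 orbits of sizes [100, 20, 4, 1].
Σ(ℓ_i−1) = 125−4 = 121; sign = (−1)^121 = -1.
Zolotarev: (27|125) = -1, matching the cycle-count sign.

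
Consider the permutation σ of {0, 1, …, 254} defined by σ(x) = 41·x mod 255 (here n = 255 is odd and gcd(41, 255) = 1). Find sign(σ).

+1

Orbit of 121 under x↦41x: [121, 116, 166, 176, 76, 56, 1]… (length divides ord_255(41)).
25 cycles of lengths [16, 16, 16, 16, 16, 16, 16, 16, 16, 16, 16, 16, 16, 16, 16, 2, 2, 2, 2, 2, 1, 1, 1, 1, 1].
Σ(ℓ_i−1) = 255−25 = 230; sign = (−1)^230 = +1.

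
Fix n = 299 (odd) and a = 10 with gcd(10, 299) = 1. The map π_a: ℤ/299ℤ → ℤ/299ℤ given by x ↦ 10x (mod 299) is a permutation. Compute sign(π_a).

-1

Trace 100: π^k(100) = [100, 103, 133, 134, 144, 244, 48] for k=0..6.
Decompose π into cycles: lengths [66, 66, 66, 66, 22, 6, 6, 1] (8 cycles, including the fixed point 0).
8 cycles on 299: each ℓ→(−1)^(ℓ−1), product (−1)^291 = -1.
(10|299)_J = -1 (Zolotarev's lemma cross-check).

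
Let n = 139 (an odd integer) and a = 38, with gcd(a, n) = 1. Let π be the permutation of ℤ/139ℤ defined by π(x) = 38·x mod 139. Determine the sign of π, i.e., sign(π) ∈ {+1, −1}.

Trace 44: π^k(44) = [44, 4, 13, 77, 7, 127, 100] for k=0..6.
Decompose π into cycles: lengths [69, 69, 1] (3 cycles, including the fixed point 0).
sign(π) = (−1)^{n − #cycles} = (−1)^{139−3} = (−1)^136 = +1.

+1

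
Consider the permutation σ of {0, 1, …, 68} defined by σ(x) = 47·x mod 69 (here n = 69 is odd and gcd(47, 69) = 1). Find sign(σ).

-1

Start at x=1: 1 → 47 → 1 (one orbit).
46 cycles of lengths [2, 2, 2, 2, 2, 2, 2, 2, 2, 2, 2, 2, 2, 2, 2, 2, 2, 2, 2, 2, 2, 2, 2, 1, 1, 1, 1, 1, 1, 1, 1, 1, 1, 1, 1, 1, 1, 1, 1, 1, 1, 1, 1, 1, 1, 1].
69 − 46 = 23 transpositions; sign(π) = (−1)^23 = -1.
The Jacobi symbol (47|69) = -1 (Zolotarev) agrees.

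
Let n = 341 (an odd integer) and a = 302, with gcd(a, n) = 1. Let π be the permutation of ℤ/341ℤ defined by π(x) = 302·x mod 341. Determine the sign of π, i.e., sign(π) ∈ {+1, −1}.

Start at x=15: 15 → 97 → 309 → 225 → 91 → 202 → 306 → … (one orbit).
Decompose π into cycles: lengths [10, 10, 10, 10, 10, 10, 10, 10, 10, 10, 10, 10, 10, 10, 10, 10, 10, 10, 10, 10, 10, 10, 10, 10, 10, 10, 10, 10, 10, 10, 10, 10, 10, 5, 5, 1] (36 cycles, including the fixed point 0).
36 cycles on 341: each ℓ→(−1)^(ℓ−1), product (−1)^305 = -1.
Zolotarev: (302|341) = -1, matching the cycle-count sign.

-1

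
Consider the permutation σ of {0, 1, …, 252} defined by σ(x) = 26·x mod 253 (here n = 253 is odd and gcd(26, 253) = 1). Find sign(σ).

+1

Start at x=169: 169 → 93 → 141 → 124 → 188 → 81 → 82 → … (one orbit).
The orbit structure of x ↦ 26x mod 253: 9 orbits of sizes [55, 55, 55, 55, 11, 11, 5, 5, 1].
253 − 9 = 244 transpositions; sign(π) = (−1)^244 = +1.
(26|253)_J = +1 (Zolotarev's lemma cross-check).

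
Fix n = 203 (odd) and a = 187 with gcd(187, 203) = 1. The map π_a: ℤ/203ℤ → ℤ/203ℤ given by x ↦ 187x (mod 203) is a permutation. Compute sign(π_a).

-1

Start at x=25: 25 → 6 → 107 → 115 → 190 → 5 → 123 → … (one orbit).
8 cycles of lengths [42, 42, 42, 42, 14, 14, 6, 1].
With 8 cycles on 203 points, sign = (−1)^{203−8} = -1.
(187|203)_J = -1 (Zolotarev's lemma cross-check).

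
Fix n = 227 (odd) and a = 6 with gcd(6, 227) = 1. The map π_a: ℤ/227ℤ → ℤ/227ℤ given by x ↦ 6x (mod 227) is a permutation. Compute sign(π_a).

Start at x=204: 204 → 89 → 80 → 26 → 156 → 28 → 168 → … (one orbit).
Cycle lengths of π_6 on ℤ/227ℤ: [226, 1]; 2 cycles in total.
Σ(ℓ_i−1) = 227−2 = 225; sign = (−1)^225 = -1.

-1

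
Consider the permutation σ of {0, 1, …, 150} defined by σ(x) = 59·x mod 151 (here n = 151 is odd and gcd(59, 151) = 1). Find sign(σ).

+1

Trace 19: π^k(19) = [19, 64, 1, 59, 8] for k=0..4.
Cycle type of π: 5×30 + 1; total 31 cycles.
n − c = 151 − 31 = 120; sign = (−1)^120 = +1.
Check: (59/151) = +1 by Zolotarev.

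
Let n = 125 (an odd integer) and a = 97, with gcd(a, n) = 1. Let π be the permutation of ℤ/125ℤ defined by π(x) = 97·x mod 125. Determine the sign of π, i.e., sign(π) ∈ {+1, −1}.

-1

Start at x=86: 86 → 92 → 49 → 3 → 41 → 102 → 19 → … (one orbit).
4 cycles of lengths [100, 20, 4, 1].
125 − 4 = 121 transpositions; sign(π) = (−1)^121 = -1.
Via Zolotarev, sign(π_{97}) = (97|125) = -1.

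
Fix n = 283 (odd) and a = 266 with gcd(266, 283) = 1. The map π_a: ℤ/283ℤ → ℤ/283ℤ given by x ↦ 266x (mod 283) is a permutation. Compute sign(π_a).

+1

Trace 196: π^k(196) = [196, 64, 44, 101, 264, 40, 169] for k=0..6.
3 cycles of lengths [141, 141, 1].
n − c = 283 − 3 = 280; sign = (−1)^280 = +1.
Check: (266/283) = +1 by Zolotarev.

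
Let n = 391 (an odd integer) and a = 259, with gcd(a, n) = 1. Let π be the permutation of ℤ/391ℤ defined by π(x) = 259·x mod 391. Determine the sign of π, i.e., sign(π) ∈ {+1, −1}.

Start at x=186: 186 → 81 → 256 → 225 → 16 → 234 → 1 → … (one orbit).
15 cycles of lengths [44, 44, 44, 44, 44, 44, 44, 44, 11, 11, 4, 4, 4, 4, 1].
n − c = 391 − 15 = 376; sign = (−1)^376 = +1.
Check: (259/391) = +1 by Zolotarev.

+1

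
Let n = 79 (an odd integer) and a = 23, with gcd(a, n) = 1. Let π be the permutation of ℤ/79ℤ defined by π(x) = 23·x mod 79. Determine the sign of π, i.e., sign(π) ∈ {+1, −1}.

Trace 55: π^k(55) = [55, 1, 23] for k=0..2.
Decompose π into cycles: lengths [3, 3, 3, 3, 3, 3, 3, 3, 3, 3, 3, 3, 3, 3, 3, 3, 3, 3, 3, 3, 3, 3, 3, 3, 3, 3, 1] (27 cycles, including the fixed point 0).
n − c = 79 − 27 = 52; sign = (−1)^52 = +1.
(23|79)_J = +1 (Zolotarev's lemma cross-check).

+1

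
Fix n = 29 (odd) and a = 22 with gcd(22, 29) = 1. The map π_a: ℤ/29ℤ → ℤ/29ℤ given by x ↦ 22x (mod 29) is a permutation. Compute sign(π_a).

Start at x=7: 7 → 9 → 24 → 6 → 16 → 4 → 1 → … (one orbit).
The orbit structure of x ↦ 22x mod 29: 3 orbits of sizes [14, 14, 1].
Σ(ℓ_i−1) = 29−3 = 26; sign = (−1)^26 = +1.
Check: (22/29) = +1 by Zolotarev.

+1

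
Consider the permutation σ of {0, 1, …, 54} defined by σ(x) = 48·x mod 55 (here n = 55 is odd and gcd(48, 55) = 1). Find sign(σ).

-1

Start at x=14: 14 → 12 → 26 → 38 → 9 → 47 → 1 → … (one orbit).
Cycle lengths of π_48 on ℤ/55ℤ: [20, 20, 5, 5, 4, 1]; 6 cycles in total.
6 cycles on 55: each ℓ→(−1)^(ℓ−1), product (−1)^49 = -1.
The Jacobi symbol (48|55) = -1 (Zolotarev) agrees.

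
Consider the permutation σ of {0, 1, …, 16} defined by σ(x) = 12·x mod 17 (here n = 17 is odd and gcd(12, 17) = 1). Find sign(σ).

Orbit of 8 under x↦12x: [8, 11, 13, 3, 2, 7, 16]… (length divides ord_17(12)).
Cycle lengths of π_12 on ℤ/17ℤ: [16, 1]; 2 cycles in total.
With 2 cycles on 17 points, sign = (−1)^{17−2} = -1.

-1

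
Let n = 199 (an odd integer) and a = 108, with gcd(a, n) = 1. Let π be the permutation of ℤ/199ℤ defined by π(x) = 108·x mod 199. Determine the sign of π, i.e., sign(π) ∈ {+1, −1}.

Orbit of 5 under x↦108x: [5, 142, 13, 11, 193, 148, 64]… (length divides ord_199(108)).
2 cycles of lengths [198, 1].
sign(π) = (−1)^{n − #cycles} = (−1)^{199−2} = (−1)^197 = -1.
Zolotarev: (108|199) = -1, matching the cycle-count sign.

-1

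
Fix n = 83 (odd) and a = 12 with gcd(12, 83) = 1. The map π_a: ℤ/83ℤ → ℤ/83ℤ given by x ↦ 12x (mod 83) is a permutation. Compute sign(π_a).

+1

Trace 75: π^k(75) = [75, 70, 10, 37, 29, 16, 26] for k=0..6.
Cycle lengths of π_12 on ℤ/83ℤ: [41, 41, 1]; 3 cycles in total.
sign(π) = (−1)^{n − #cycles} = (−1)^{83−3} = (−1)^80 = +1.
Check: (12/83) = +1 by Zolotarev.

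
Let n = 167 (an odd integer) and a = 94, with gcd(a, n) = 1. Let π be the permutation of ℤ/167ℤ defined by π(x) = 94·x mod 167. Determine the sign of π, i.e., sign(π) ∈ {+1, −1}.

Trace 72: π^k(72) = [72, 88, 89, 16, 1, 94, 152] for k=0..6.
Cycle type of π: 83×2 + 1; total 3 cycles.
n − c = 167 − 3 = 164; sign = (−1)^164 = +1.

+1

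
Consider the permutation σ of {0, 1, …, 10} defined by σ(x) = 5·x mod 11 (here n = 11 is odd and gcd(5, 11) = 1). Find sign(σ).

+1

Trace 1: π^k(1) = [1, 5, 3, 4, 9] for k=0..4.
Cycle type of π: 5×2 + 1; total 3 cycles.
n − c = 11 − 3 = 8; sign = (−1)^8 = +1.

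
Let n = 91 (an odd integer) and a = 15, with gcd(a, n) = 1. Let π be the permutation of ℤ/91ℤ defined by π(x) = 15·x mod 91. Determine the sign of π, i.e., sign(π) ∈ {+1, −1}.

-1

Start at x=22: 22 → 57 → 36 → 85 → 1 → 15 → 43 → … (one orbit).
Cycle lengths of π_15 on ℤ/91ℤ: [12, 12, 12, 12, 12, 12, 12, 1, 1, 1, 1, 1, 1, 1]; 14 cycles in total.
n − c = 91 − 14 = 77; sign = (−1)^77 = -1.
Zolotarev: (15|91) = -1, matching the cycle-count sign.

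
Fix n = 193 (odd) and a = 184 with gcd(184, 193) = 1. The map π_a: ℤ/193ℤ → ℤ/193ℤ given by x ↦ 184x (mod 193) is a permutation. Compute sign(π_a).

Start at x=9: 9 → 112 → 150 → 1 → 184 → 81 → 43 → … (one orbit).
The orbit structure of x ↦ 184x mod 193: 25 orbits of sizes [8, 8, 8, 8, 8, 8, 8, 8, 8, 8, 8, 8, 8, 8, 8, 8, 8, 8, 8, 8, 8, 8, 8, 8, 1].
With 25 cycles on 193 points, sign = (−1)^{193−25} = +1.

+1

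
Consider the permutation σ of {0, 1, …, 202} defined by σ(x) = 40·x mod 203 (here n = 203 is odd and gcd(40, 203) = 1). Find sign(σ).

Start at x=73: 73 → 78 → 75 → 158 → 27 → 65 → 164 → … (one orbit).
Cycle type of π: 84×2 + 28 + 6 + 1; total 5 cycles.
With 5 cycles on 203 points, sign = (−1)^{203−5} = +1.
Check: (40/203) = +1 by Zolotarev.

+1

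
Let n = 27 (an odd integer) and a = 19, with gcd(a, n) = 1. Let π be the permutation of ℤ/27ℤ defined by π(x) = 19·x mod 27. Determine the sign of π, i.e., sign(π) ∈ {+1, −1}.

Start at x=1: 1 → 19 → 10 → 1 (one orbit).
π_19 has 15 disjoint cycles with lengths [3, 3, 3, 3, 3, 3, 1, 1, 1, 1, 1, 1, 1, 1, 1] on {0,…,26}.
15 cycles on 27: each ℓ→(−1)^(ℓ−1), product (−1)^12 = +1.
Check: (19/27) = +1 by Zolotarev.

+1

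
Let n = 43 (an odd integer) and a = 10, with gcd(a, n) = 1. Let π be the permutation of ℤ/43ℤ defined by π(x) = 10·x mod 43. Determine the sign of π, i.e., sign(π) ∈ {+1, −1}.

Trace 15: π^k(15) = [15, 21, 38, 36, 16, 31, 9] for k=0..6.
Cycle lengths of π_10 on ℤ/43ℤ: [21, 21, 1]; 3 cycles in total.
43 − 3 = 40 transpositions; sign(π) = (−1)^40 = +1.
(10|43)_J = +1 (Zolotarev's lemma cross-check).

+1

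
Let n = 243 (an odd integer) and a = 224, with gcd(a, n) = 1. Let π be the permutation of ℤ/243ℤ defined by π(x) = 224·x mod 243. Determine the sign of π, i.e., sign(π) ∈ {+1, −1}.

Start at x=134: 134 → 127 → 17 → 163 → 62 → 37 → 26 → … (one orbit).
π_224 has 14 disjoint cycles with lengths [54, 54, 54, 18, 18, 18, 6, 6, 6, 2, 2, 2, 2, 1] on {0,…,242}.
n − c = 243 − 14 = 229; sign = (−1)^229 = -1.

-1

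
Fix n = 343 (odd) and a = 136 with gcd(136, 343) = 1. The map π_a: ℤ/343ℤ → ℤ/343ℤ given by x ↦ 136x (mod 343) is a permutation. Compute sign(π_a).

-1

Orbit of 295 under x↦136x: [295, 332, 219, 286, 137, 110, 211]… (length divides ord_343(136)).
The orbit structure of x ↦ 136x mod 343: 4 orbits of sizes [294, 42, 6, 1].
n − c = 343 − 4 = 339; sign = (−1)^339 = -1.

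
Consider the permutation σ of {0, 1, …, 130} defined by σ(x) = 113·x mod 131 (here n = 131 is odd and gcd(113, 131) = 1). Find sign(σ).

Orbit of 1 under x↦113x: [1, 113, 62, 63, 45, 107, 39]… (length divides ord_131(113)).
π_113 has 11 disjoint cycles with lengths [13, 13, 13, 13, 13, 13, 13, 13, 13, 13, 1] on {0,…,130}.
11 cycles on 131: each ℓ→(−1)^(ℓ−1), product (−1)^120 = +1.
(113|131)_J = +1 (Zolotarev's lemma cross-check).

+1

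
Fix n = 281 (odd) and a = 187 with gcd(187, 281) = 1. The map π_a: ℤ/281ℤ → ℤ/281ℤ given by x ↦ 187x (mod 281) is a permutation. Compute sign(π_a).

-1

Start at x=279: 279 → 188 → 31 → 177 → 222 → 207 → 212 → … (one orbit).
Decompose π into cycles: lengths [280, 1] (2 cycles, including the fixed point 0).
n − c = 281 − 2 = 279; sign = (−1)^279 = -1.
Check: (187/281) = -1 by Zolotarev.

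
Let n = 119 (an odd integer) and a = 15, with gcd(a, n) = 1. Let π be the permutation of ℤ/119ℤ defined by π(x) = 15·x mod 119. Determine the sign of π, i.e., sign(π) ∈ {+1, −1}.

+1

Start at x=50: 50 → 36 → 64 → 8 → 1 → 15 → 106 → … (one orbit).
The orbit structure of x ↦ 15x mod 119: 21 orbits of sizes [8, 8, 8, 8, 8, 8, 8, 8, 8, 8, 8, 8, 8, 8, 1, 1, 1, 1, 1, 1, 1].
Σ(ℓ_i−1) = 119−21 = 98; sign = (−1)^98 = +1.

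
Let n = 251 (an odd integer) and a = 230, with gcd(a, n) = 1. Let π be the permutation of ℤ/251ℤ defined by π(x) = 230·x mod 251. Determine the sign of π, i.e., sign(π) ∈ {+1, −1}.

-1

Trace 163: π^k(163) = [163, 91, 97, 222, 107, 12, 250] for k=0..6.
2 cycles of lengths [250, 1].
n − c = 251 − 2 = 249; sign = (−1)^249 = -1.
Via Zolotarev, sign(π_{230}) = (230|251) = -1.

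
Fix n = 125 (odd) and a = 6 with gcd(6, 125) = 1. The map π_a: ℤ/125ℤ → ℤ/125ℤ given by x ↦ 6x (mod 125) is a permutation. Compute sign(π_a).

+1

Orbit of 31 under x↦6x: [31, 61, 116, 71, 51, 56, 86]… (length divides ord_125(6)).
13 cycles of lengths [25, 25, 25, 25, 5, 5, 5, 5, 1, 1, 1, 1, 1].
n − c = 125 − 13 = 112; sign = (−1)^112 = +1.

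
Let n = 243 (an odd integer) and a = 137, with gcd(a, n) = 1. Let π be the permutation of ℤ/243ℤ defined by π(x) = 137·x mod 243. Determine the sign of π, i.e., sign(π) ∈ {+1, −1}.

-1

Trace 215: π^k(215) = [215, 52, 77, 100, 92, 211, 233] for k=0..6.
Cycle lengths of π_137 on ℤ/243ℤ: [162, 54, 18, 6, 2, 1]; 6 cycles in total.
Σ(ℓ_i−1) = 243−6 = 237; sign = (−1)^237 = -1.
Check: (137/243) = -1 by Zolotarev.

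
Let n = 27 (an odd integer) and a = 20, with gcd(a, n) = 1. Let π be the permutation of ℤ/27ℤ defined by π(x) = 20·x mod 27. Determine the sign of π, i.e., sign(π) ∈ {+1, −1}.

Start at x=19: 19 → 2 → 13 → 17 → 16 → 23 → 1 → … (one orbit).
Cycle lengths of π_20 on ℤ/27ℤ: [18, 6, 2, 1]; 4 cycles in total.
sign(π) = (−1)^{n − #cycles} = (−1)^{27−4} = (−1)^23 = -1.
Zolotarev: (20|27) = -1, matching the cycle-count sign.

-1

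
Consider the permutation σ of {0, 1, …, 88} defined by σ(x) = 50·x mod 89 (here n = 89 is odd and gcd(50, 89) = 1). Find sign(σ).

+1

Orbit of 22 under x↦50x: [22, 32, 87, 78, 73, 1, 50]… (length divides ord_89(50)).
Cycle type of π: 22×4 + 1; total 5 cycles.
sign(π) = (−1)^{n − #cycles} = (−1)^{89−5} = (−1)^84 = +1.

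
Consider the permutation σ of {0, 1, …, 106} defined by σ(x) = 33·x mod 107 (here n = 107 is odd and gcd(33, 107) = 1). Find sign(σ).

Trace 12: π^k(12) = [12, 75, 14, 34, 52, 4, 25] for k=0..6.
Cycle lengths of π_33 on ℤ/107ℤ: [53, 53, 1]; 3 cycles in total.
107 − 3 = 104 transpositions; sign(π) = (−1)^104 = +1.
The Jacobi symbol (33|107) = +1 (Zolotarev) agrees.

+1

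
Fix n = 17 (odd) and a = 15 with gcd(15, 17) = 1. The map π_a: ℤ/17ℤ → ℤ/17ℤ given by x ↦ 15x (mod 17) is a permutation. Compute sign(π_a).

Orbit of 4 under x↦15x: [4, 9, 16, 2, 13, 8, 1]… (length divides ord_17(15)).
Decompose π into cycles: lengths [8, 8, 1] (3 cycles, including the fixed point 0).
sign(π) = (−1)^{n − #cycles} = (−1)^{17−3} = (−1)^14 = +1.

+1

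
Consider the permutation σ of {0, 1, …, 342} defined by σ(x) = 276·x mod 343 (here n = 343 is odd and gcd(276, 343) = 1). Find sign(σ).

Orbit of 178 under x↦276x: [178, 79, 195, 312, 19, 99, 227]… (length divides ord_343(276)).
Decompose π into cycles: lengths [42, 42, 42, 42, 42, 42, 42, 6, 6, 6, 6, 6, 6, 6, 6, 1] (16 cycles, including the fixed point 0).
Σ(ℓ_i−1) = 343−16 = 327; sign = (−1)^327 = -1.
The Jacobi symbol (276|343) = -1 (Zolotarev) agrees.

-1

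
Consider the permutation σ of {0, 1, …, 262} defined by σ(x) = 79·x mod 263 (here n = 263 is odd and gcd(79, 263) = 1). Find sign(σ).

-1

Trace 28: π^k(28) = [28, 108, 116, 222, 180, 18, 107] for k=0..6.
Cycle lengths of π_79 on ℤ/263ℤ: [262, 1]; 2 cycles in total.
Σ(ℓ_i−1) = 263−2 = 261; sign = (−1)^261 = -1.
Via Zolotarev, sign(π_{79}) = (79|263) = -1.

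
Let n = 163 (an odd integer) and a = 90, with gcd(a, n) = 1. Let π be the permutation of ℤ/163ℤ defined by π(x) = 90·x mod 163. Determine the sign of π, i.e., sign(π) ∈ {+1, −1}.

+1

Trace 91: π^k(91) = [91, 40, 14, 119, 115, 81, 118] for k=0..6.
The orbit structure of x ↦ 90x mod 163: 3 orbits of sizes [81, 81, 1].
n − c = 163 − 3 = 160; sign = (−1)^160 = +1.
(90|163)_J = +1 (Zolotarev's lemma cross-check).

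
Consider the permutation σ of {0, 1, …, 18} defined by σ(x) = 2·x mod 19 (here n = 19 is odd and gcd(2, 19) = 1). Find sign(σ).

-1

Start at x=18: 18 → 17 → 15 → 11 → 3 → 6 → 12 → … (one orbit).
Cycle type of π: 18 + 1; total 2 cycles.
Σ(ℓ_i−1) = 19−2 = 17; sign = (−1)^17 = -1.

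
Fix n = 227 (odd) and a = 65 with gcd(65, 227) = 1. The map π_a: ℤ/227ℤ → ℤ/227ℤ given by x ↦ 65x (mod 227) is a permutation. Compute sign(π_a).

Start at x=19: 19 → 100 → 144 → 53 → 40 → 103 → 112 → … (one orbit).
Cycle type of π: 113×2 + 1; total 3 cycles.
3 cycles on 227: each ℓ→(−1)^(ℓ−1), product (−1)^224 = +1.
(65|227)_J = +1 (Zolotarev's lemma cross-check).

+1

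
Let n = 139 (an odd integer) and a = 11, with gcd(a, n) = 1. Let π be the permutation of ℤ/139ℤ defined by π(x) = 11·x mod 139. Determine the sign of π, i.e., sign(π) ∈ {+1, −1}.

+1

Start at x=49: 49 → 122 → 91 → 28 → 30 → 52 → 16 → … (one orbit).
π_11 has 3 disjoint cycles with lengths [69, 69, 1] on {0,…,138}.
3 cycles on 139: each ℓ→(−1)^(ℓ−1), product (−1)^136 = +1.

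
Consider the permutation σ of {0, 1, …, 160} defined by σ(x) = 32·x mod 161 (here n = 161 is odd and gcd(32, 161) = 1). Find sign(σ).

+1

Orbit of 16 under x↦32x: [16, 29, 123, 72, 50, 151, 2]… (length divides ord_161(32)).
π_32 has 9 disjoint cycles with lengths [33, 33, 33, 33, 11, 11, 3, 3, 1] on {0,…,160}.
161 − 9 = 152 transpositions; sign(π) = (−1)^152 = +1.
(32|161)_J = +1 (Zolotarev's lemma cross-check).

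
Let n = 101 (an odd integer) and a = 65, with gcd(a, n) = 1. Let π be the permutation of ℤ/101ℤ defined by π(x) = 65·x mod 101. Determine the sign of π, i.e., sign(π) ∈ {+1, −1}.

+1

Trace 36: π^k(36) = [36, 17, 95, 14, 1, 65, 84] for k=0..6.
π_65 has 11 disjoint cycles with lengths [10, 10, 10, 10, 10, 10, 10, 10, 10, 10, 1] on {0,…,100}.
n − c = 101 − 11 = 90; sign = (−1)^90 = +1.
Via Zolotarev, sign(π_{65}) = (65|101) = +1.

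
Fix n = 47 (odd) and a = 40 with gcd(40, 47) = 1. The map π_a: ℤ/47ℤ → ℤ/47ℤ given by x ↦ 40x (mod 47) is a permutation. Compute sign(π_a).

-1

Trace 39: π^k(39) = [39, 9, 31, 18, 15, 36, 30] for k=0..6.
2 cycles of lengths [46, 1].
sign(π) = (−1)^{n − #cycles} = (−1)^{47−2} = (−1)^45 = -1.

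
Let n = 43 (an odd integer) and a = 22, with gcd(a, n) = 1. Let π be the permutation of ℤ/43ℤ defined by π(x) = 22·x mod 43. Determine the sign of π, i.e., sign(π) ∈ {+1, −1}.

-1

Trace 32: π^k(32) = [32, 16, 8, 4, 2, 1, 22] for k=0..6.
Decompose π into cycles: lengths [14, 14, 14, 1] (4 cycles, including the fixed point 0).
sign(π) = (−1)^{n − #cycles} = (−1)^{43−4} = (−1)^39 = -1.
Check: (22/43) = -1 by Zolotarev.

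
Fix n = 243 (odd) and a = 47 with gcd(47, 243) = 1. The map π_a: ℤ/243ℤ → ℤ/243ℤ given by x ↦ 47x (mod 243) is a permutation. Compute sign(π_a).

Start at x=68: 68 → 37 → 38 → 85 → 107 → 169 → 167 → … (one orbit).
6 cycles of lengths [162, 54, 18, 6, 2, 1].
With 6 cycles on 243 points, sign = (−1)^{243−6} = -1.
(47|243)_J = -1 (Zolotarev's lemma cross-check).

-1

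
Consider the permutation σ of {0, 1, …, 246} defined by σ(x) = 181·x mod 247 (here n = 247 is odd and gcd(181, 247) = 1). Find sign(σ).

-1

Orbit of 51 under x↦181x: [51, 92, 103, 118, 116, 1, 181]… (length divides ord_247(181)).
20 cycles of lengths [18, 18, 18, 18, 18, 18, 18, 18, 18, 18, 18, 18, 18, 2, 2, 2, 2, 2, 2, 1].
Σ(ℓ_i−1) = 247−20 = 227; sign = (−1)^227 = -1.
The Jacobi symbol (181|247) = -1 (Zolotarev) agrees.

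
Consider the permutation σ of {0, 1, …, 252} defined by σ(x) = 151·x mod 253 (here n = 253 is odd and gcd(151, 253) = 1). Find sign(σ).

Orbit of 170 under x↦151x: [170, 117, 210, 85, 185, 105, 169]… (length divides ord_253(151)).
6 cycles of lengths [110, 110, 11, 11, 10, 1].
sign(π) = (−1)^{n − #cycles} = (−1)^{253−6} = (−1)^247 = -1.
The Jacobi symbol (151|253) = -1 (Zolotarev) agrees.

-1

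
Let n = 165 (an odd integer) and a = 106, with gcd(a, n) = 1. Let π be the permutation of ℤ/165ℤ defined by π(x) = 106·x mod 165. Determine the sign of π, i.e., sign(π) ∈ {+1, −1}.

Trace 151: π^k(151) = [151, 1, 106, 16, 46, 91, 76] for k=0..6.
30 cycles of lengths [10, 10, 10, 10, 10, 10, 10, 10, 10, 10, 10, 10, 10, 10, 10, 1, 1, 1, 1, 1, 1, 1, 1, 1, 1, 1, 1, 1, 1, 1].
sign(π) = (−1)^{n − #cycles} = (−1)^{165−30} = (−1)^135 = -1.
(106|165)_J = -1 (Zolotarev's lemma cross-check).

-1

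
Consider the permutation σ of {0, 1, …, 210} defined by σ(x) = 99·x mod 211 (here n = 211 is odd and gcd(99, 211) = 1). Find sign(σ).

+1

Orbit of 45 under x↦99x: [45, 24, 55, 170, 161, 114, 103]… (length divides ord_211(99)).
3 cycles of lengths [105, 105, 1].
211 − 3 = 208 transpositions; sign(π) = (−1)^208 = +1.
The Jacobi symbol (99|211) = +1 (Zolotarev) agrees.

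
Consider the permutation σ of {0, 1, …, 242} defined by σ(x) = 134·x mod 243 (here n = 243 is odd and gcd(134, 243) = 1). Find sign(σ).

Start at x=188: 188 → 163 → 215 → 136 → 242 → 109 → 26 → … (one orbit).
32 cycles of lengths [18, 18, 18, 18, 18, 18, 18, 18, 18, 6, 6, 6, 6, 6, 6, 6, 6, 6, 2, 2, 2, 2, 2, 2, 2, 2, 2, 2, 2, 2, 2, 1].
Σ(ℓ_i−1) = 243−32 = 211; sign = (−1)^211 = -1.

-1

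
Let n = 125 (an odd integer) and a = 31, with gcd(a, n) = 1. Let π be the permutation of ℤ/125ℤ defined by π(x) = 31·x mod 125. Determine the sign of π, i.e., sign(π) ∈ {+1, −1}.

+1

Start at x=66: 66 → 46 → 51 → 81 → 11 → 91 → 71 → … (one orbit).
Cycle type of π: 25×4 + 5×4 + 1×5; total 13 cycles.
125 − 13 = 112 transpositions; sign(π) = (−1)^112 = +1.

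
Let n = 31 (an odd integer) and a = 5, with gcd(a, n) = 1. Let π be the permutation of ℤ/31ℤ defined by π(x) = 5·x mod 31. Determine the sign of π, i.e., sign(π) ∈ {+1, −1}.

+1

Start at x=5: 5 → 25 → 1 → 5 (one orbit).
11 cycles of lengths [3, 3, 3, 3, 3, 3, 3, 3, 3, 3, 1].
n − c = 31 − 11 = 20; sign = (−1)^20 = +1.
Zolotarev: (5|31) = +1, matching the cycle-count sign.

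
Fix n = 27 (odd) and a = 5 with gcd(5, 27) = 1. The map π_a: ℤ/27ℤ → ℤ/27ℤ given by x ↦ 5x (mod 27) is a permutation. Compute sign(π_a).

Start at x=17: 17 → 4 → 20 → 19 → 14 → 16 → 26 → … (one orbit).
Cycle type of π: 18 + 6 + 2 + 1; total 4 cycles.
Σ(ℓ_i−1) = 27−4 = 23; sign = (−1)^23 = -1.
Via Zolotarev, sign(π_{5}) = (5|27) = -1.

-1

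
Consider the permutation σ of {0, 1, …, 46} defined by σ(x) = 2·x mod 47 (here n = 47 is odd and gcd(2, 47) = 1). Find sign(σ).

+1

Trace 2: π^k(2) = [2, 4, 8, 16, 32, 17, 34] for k=0..6.
The orbit structure of x ↦ 2x mod 47: 3 orbits of sizes [23, 23, 1].
Σ(ℓ_i−1) = 47−3 = 44; sign = (−1)^44 = +1.
Via Zolotarev, sign(π_{2}) = (2|47) = +1.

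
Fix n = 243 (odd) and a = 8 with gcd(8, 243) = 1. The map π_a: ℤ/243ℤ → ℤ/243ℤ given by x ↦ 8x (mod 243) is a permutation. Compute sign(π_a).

-1

Trace 116: π^k(116) = [116, 199, 134, 100, 71, 82, 170] for k=0..6.
π_8 has 14 disjoint cycles with lengths [54, 54, 54, 18, 18, 18, 6, 6, 6, 2, 2, 2, 2, 1] on {0,…,242}.
Σ(ℓ_i−1) = 243−14 = 229; sign = (−1)^229 = -1.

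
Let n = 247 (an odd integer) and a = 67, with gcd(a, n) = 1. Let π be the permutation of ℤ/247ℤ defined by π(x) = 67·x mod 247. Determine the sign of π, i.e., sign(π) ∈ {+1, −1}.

+1

Start at x=184: 184 → 225 → 8 → 42 → 97 → 77 → 219 → … (one orbit).
Cycle lengths of π_67 on ℤ/247ℤ: [36, 36, 36, 36, 36, 36, 18, 12, 1]; 9 cycles in total.
n − c = 247 − 9 = 238; sign = (−1)^238 = +1.
Via Zolotarev, sign(π_{67}) = (67|247) = +1.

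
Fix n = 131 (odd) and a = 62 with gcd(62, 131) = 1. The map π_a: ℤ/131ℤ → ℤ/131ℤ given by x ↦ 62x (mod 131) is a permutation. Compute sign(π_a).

+1

Start at x=45: 45 → 39 → 60 → 52 → 80 → 113 → 63 → … (one orbit).
Decompose π into cycles: lengths [13, 13, 13, 13, 13, 13, 13, 13, 13, 13, 1] (11 cycles, including the fixed point 0).
With 11 cycles on 131 points, sign = (−1)^{131−11} = +1.
Via Zolotarev, sign(π_{62}) = (62|131) = +1.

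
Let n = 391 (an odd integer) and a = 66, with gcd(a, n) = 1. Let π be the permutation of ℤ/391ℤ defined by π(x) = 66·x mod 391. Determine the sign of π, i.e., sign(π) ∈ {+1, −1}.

-1

Trace 189: π^k(189) = [189, 353, 229, 256, 83, 4, 264] for k=0..6.
π_66 has 8 disjoint cycles with lengths [88, 88, 88, 88, 22, 8, 8, 1] on {0,…,390}.
Σ(ℓ_i−1) = 391−8 = 383; sign = (−1)^383 = -1.
Via Zolotarev, sign(π_{66}) = (66|391) = -1.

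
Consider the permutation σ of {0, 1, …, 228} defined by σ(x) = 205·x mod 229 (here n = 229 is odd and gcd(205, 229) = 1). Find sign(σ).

-1

Start at x=110: 110 → 108 → 156 → 149 → 88 → 178 → 79 → … (one orbit).
The orbit structure of x ↦ 205x mod 229: 2 orbits of sizes [228, 1].
229 − 2 = 227 transpositions; sign(π) = (−1)^227 = -1.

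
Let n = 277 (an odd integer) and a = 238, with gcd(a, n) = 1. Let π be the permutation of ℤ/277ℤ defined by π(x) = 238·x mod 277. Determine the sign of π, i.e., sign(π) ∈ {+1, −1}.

Trace 201: π^k(201) = [201, 194, 190, 69, 79, 243, 218] for k=0..6.
Cycle type of π: 69×4 + 1; total 5 cycles.
277 − 5 = 272 transpositions; sign(π) = (−1)^272 = +1.

+1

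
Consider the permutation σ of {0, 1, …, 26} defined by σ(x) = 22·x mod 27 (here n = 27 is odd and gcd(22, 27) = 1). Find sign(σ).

+1

Trace 10: π^k(10) = [10, 4, 7, 19, 13, 16, 1] for k=0..6.
Cycle lengths of π_22 on ℤ/27ℤ: [9, 9, 3, 3, 1, 1, 1]; 7 cycles in total.
7 cycles on 27: each ℓ→(−1)^(ℓ−1), product (−1)^20 = +1.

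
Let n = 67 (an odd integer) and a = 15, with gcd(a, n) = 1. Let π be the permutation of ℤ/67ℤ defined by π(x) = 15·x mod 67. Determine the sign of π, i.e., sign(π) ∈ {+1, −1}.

+1

Orbit of 9 under x↦15x: [9, 1, 15, 24, 25, 40, 64]… (length divides ord_67(15)).
Cycle lengths of π_15 on ℤ/67ℤ: [11, 11, 11, 11, 11, 11, 1]; 7 cycles in total.
67 − 7 = 60 transpositions; sign(π) = (−1)^60 = +1.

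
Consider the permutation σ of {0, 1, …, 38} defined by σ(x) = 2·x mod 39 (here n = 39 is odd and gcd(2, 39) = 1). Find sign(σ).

Start at x=20: 20 → 1 → 2 → 4 → 8 → 16 → 32 → … (one orbit).
Cycle type of π: 12×3 + 2 + 1; total 5 cycles.
Σ(ℓ_i−1) = 39−5 = 34; sign = (−1)^34 = +1.
Via Zolotarev, sign(π_{2}) = (2|39) = +1.

+1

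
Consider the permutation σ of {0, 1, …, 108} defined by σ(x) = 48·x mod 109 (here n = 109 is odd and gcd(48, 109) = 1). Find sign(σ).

Trace 45: π^k(45) = [45, 89, 21, 27, 97, 78, 38] for k=0..6.
Decompose π into cycles: lengths [27, 27, 27, 27, 1] (5 cycles, including the fixed point 0).
With 5 cycles on 109 points, sign = (−1)^{109−5} = +1.

+1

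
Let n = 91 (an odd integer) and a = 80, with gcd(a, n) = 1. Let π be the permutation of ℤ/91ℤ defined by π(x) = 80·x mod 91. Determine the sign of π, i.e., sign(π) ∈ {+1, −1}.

Start at x=34: 34 → 81 → 19 → 64 → 24 → 9 → 83 → … (one orbit).
The orbit structure of x ↦ 80x mod 91: 9 orbits of sizes [12, 12, 12, 12, 12, 12, 12, 6, 1].
With 9 cycles on 91 points, sign = (−1)^{91−9} = +1.

+1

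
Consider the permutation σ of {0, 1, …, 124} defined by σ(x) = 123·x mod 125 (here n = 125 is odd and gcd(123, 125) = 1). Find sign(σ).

Orbit of 64 under x↦123x: [64, 122, 6, 113, 24, 77, 96]… (length divides ord_125(123)).
Decompose π into cycles: lengths [100, 20, 4, 1] (4 cycles, including the fixed point 0).
sign(π) = (−1)^{n − #cycles} = (−1)^{125−4} = (−1)^121 = -1.
(123|125)_J = -1 (Zolotarev's lemma cross-check).

-1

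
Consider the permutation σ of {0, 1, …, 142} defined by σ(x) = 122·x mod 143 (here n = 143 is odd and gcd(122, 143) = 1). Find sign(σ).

-1

Orbit of 122 under x↦122x: [122, 12, 34, 1]… (length divides ord_143(122)).
Cycle lengths of π_122 on ℤ/143ℤ: [4, 4, 4, 4, 4, 4, 4, 4, 4, 4, 4, 4, 4, 4, 4, 4, 4, 4, 4, 4, 4, 4, 4, 4, 4, 4, 4, 4, 4, 4, 4, 4, 4, 1, 1, 1, 1, 1, 1, 1, 1, 1, 1, 1]; 44 cycles in total.
143 − 44 = 99 transpositions; sign(π) = (−1)^99 = -1.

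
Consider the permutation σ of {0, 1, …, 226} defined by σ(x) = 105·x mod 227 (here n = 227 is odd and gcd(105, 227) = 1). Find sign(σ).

Start at x=200: 200 → 116 → 149 → 209 → 153 → 175 → 215 → … (one orbit).
The orbit structure of x ↦ 105x mod 227: 2 orbits of sizes [226, 1].
sign(π) = (−1)^{n − #cycles} = (−1)^{227−2} = (−1)^225 = -1.
(105|227)_J = -1 (Zolotarev's lemma cross-check).

-1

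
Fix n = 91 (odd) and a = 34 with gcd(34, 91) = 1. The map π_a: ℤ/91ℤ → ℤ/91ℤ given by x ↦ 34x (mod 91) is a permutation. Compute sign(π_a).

Start at x=34: 34 → 64 → 83 → 1 → 34 (one orbit).
The orbit structure of x ↦ 34x mod 91: 25 orbits of sizes [4, 4, 4, 4, 4, 4, 4, 4, 4, 4, 4, 4, 4, 4, 4, 4, 4, 4, 4, 4, 4, 2, 2, 2, 1].
n − c = 91 − 25 = 66; sign = (−1)^66 = +1.
The Jacobi symbol (34|91) = +1 (Zolotarev) agrees.

+1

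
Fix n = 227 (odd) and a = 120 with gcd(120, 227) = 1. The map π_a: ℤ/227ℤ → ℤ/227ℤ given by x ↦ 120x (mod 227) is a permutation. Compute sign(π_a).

+1

Start at x=70: 70 → 1 → 120 → 99 → 76 → 40 → 33 → … (one orbit).
The orbit structure of x ↦ 120x mod 227: 3 orbits of sizes [113, 113, 1].
Σ(ℓ_i−1) = 227−3 = 224; sign = (−1)^224 = +1.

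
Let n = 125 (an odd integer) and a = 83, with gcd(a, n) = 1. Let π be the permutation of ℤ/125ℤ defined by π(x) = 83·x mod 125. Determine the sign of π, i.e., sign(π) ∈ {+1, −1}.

-1

Trace 122: π^k(122) = [122, 1, 83, 14, 37, 71, 18] for k=0..6.
Decompose π into cycles: lengths [100, 20, 4, 1] (4 cycles, including the fixed point 0).
n − c = 125 − 4 = 121; sign = (−1)^121 = -1.
(83|125)_J = -1 (Zolotarev's lemma cross-check).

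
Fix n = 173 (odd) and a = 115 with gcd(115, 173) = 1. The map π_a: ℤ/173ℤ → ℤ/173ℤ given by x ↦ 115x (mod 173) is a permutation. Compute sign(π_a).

Trace 22: π^k(22) = [22, 108, 137, 12, 169, 59, 38] for k=0..6.
Cycle type of π: 172 + 1; total 2 cycles.
sign(π) = (−1)^{n − #cycles} = (−1)^{173−2} = (−1)^171 = -1.
(115|173)_J = -1 (Zolotarev's lemma cross-check).

-1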